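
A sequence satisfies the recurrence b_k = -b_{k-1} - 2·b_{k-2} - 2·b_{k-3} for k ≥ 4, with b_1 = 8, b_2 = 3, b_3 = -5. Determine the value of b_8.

Compute successive terms:
b_4 = -17; b_5 = 21; b_6 = 23; b_7 = -31; b_8 = -57.

-57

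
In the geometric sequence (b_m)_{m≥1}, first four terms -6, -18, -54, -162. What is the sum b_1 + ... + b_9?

Common ratio r = 3.
b_m = (-6)·3^(m-1).
S = (-6)·(3^9 - 1)/(3 - 1) = (-6)·(19683 - 1)/(2) = -59046.

-59046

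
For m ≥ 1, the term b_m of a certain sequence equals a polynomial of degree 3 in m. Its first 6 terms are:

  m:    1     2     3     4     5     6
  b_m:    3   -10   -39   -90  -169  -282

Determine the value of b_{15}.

-3819

1st diffs: -13, -29, -51, -79, -113.
2nd diffs: -16, -22, -28, -34.
3rd diffs: -6, -6, -6 (constant).
So b_m = -m^3 - 2m^2 + 6.
Evaluating at m = 15 gives b_{15} = -3819.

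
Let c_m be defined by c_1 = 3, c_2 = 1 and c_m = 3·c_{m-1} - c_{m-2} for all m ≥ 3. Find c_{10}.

-377

c_3 = 0;  c_4 = -1;  c_5 = -3;  c_6 = -8;  c_7 = -21;  c_8 = -55;  c_9 = -144;  c_{10} = -377.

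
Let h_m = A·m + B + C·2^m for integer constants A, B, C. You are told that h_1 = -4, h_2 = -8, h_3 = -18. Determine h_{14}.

-49124

Plug in m = 1, 2, 3: A + B + 2C = -4; 2A + B + 4C = -8; 3A + B + 8C = -18.
Subtracting the first from the second: A + 2C = -4.
Subtracting the second from the third: A + 4C = -10.
Solving: C = -3, A = 2, then B = 0.
So h_m = 2·m + 0 + (-3)·2^m; at m=14 this is -49124.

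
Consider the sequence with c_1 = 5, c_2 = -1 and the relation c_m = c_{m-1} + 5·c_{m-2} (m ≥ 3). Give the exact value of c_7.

Applying the relation repeatedly:
c_3 = 24; c_4 = 19; c_5 = 139; c_6 = 234; c_7 = 929.

929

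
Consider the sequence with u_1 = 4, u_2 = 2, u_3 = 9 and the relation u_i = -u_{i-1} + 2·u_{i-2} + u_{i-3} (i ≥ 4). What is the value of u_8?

-62

Applying the relation repeatedly:
u_4 = -1;  u_5 = 21;  u_6 = -14;  u_7 = 55;  u_8 = -62.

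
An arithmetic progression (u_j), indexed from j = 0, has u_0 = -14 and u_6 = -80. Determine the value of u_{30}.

Common difference d = (-80 - (-14)) / (6 - 0) = -11.
u_j = -14 + (j - 0)·(-11).
u_{30} = -14 + 30·(-11) = -344.

-344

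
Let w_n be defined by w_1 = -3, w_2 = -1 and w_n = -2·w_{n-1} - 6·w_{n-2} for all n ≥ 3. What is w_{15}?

581888

w_3 = 20;  w_4 = -34;  w_5 = -52;  …;  w_{12} = 53984;  w_{13} = 32960;  w_{14} = -389824;  w_{15} = 581888.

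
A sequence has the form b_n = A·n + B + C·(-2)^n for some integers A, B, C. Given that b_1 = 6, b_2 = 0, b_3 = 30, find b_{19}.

The three given values yield: A + B - 2C = 6; 2A + B + 4C = 0; 3A + B - 8C = 30.
Subtracting the first from the second: A + 6C = -6.
Subtracting the second from the third: A - 12C = 30.
Solving: C = -2, A = 6, then B = -4.
Therefore b_{19} = 114 + (-4) + (-2)·(-524288) = 1048686.

1048686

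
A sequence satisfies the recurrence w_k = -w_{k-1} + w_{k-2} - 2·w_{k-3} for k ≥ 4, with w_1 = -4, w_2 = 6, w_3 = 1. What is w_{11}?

Step forward from the initial values:
w_4 = 13;  w_5 = -24;  w_6 = 35;  w_7 = -85;  w_8 = 168;  w_9 = -323;  w_{10} = 661;  w_{11} = -1320.

-1320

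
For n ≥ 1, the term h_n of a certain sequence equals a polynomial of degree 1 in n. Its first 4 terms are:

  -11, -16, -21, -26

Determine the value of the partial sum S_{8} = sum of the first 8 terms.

-228

1st diffs: -5, -5, -5 (constant).
So h_n = -5n - 6.
Continuing: -31, -36, -41, -46.
Summing n = 1..8 (8 terms) gives -228.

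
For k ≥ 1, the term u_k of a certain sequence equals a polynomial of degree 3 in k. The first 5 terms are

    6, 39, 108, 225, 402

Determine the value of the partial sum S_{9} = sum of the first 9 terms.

1st diffs: 33, 69, 117, 177.
2nd diffs: 36, 48, 60.
3rd diffs: 12, 12 (constant).
So u_k = 2k^3 + 6k^2 + k - 3.
Continuing: 651, 984, 1413, 1950.
Summing k = 1..9 (9 terms) gives 5778.

5778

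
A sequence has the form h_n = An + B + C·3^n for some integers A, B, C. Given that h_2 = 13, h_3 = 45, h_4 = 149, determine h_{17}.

Write the equations: 2A + B + 9C = 13; 3A + B + 27C = 45; 4A + B + 81C = 149.
Subtracting the first from the second: A + 18C = 32.
Subtracting the second from the third: A + 54C = 104.
Solving: C = 2, A = -4, then B = 3.
So h_n = -4·n + 3 + 2·3^n; at n=17 this is 258280261.

258280261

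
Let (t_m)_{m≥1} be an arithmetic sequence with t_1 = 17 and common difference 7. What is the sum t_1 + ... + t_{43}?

t_m = 17 + (m - 1)·7.
t_{43} = 311; S = 43·(17 + 311)/2 = 7052.

7052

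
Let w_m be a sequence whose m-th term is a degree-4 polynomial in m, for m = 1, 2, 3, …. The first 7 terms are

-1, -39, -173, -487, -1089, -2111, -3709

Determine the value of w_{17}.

-102849

1st diffs: -38, -134, -314, -602, -1022, -1598.
2nd diffs: -96, -180, -288, -420, -576.
3rd diffs: -84, -108, -132, -156.
4th diffs: -24, -24, -24 (constant).
So w_m = -m^4 - 4m^3 + m^2 + 2m + 1.
Evaluating at m = 17 gives w_{17} = -102849.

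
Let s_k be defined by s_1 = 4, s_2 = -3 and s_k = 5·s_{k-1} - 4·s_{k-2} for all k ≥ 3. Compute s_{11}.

-2446671

Applying the relation repeatedly:
s_3 = -31; s_4 = -143; s_5 = -591; s_6 = -2383; s_7 = -9551; s_8 = -38223; s_9 = -152911; s_{10} = -611663; s_{11} = -2446671.
(Characteristic roots are 4 and 1.)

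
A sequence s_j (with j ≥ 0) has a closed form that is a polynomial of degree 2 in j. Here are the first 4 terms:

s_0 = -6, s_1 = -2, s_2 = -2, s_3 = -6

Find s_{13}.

1st diffs: 4, 0, -4.
2nd diffs: -4, -4 (constant).
So s_j = -2j^2 + 6j - 6.
Evaluating at j = 13 gives s_{13} = -266.

-266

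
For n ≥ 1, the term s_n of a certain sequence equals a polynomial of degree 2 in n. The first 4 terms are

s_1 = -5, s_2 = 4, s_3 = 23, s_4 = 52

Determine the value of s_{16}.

1st diffs: 9, 19, 29.
2nd diffs: 10, 10 (constant).
Newton forward-difference form: s_n = -5 + 9·C(n-1,1) + 10·C(n-1,2).
At n = 16: n-1 = 15, so s_{16} = -5 + 135 + 1050 = 1180.

1180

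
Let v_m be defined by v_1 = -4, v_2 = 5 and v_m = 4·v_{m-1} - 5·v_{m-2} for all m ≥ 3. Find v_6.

685

Applying the relation repeatedly:
v_3 = 40; v_4 = 135; v_5 = 340; v_6 = 685.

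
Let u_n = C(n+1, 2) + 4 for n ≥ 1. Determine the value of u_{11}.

C(12, 2) = 66, so u_{11} = 70.

70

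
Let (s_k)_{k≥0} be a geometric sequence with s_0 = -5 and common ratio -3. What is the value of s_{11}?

885735

s_k = (-5)·(-3)^(k-0).
s_{11} = (-5)·(-3)^11 = 885735.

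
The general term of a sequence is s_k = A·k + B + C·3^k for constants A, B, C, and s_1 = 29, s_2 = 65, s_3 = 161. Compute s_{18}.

1937102561

Plug in k = 1, 2, 3: A + B + 3C = 29; 2A + B + 9C = 65; 3A + B + 27C = 161.
Subtracting the first from the second: A + 6C = 36.
Subtracting the second from the third: A + 18C = 96.
Solving: C = 5, A = 6, then B = 8.
Hence s_{18} = 6·18 + 8 + 5·387420489 = 1937102561.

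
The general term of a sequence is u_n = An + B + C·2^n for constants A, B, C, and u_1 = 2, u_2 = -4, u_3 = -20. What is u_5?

-132

The three given values yield: A + B + 2C = 2; 2A + B + 4C = -4; 3A + B + 8C = -20.
Subtracting the first from the second: A + 2C = -6.
Subtracting the second from the third: A + 4C = -16.
Solving: C = -5, A = 4, then B = 8.
So u_n = 4·n + 8 + (-5)·2^n; at n=5 this is -132.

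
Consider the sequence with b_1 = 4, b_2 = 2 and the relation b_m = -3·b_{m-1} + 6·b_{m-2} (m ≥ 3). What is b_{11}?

Applying the relation repeatedly:
b_3 = 18; b_4 = -42; b_5 = 234; b_6 = -954; b_7 = 4266; b_8 = -18522; b_9 = 81162; b_{10} = -354618; b_{11} = 1550826.

1550826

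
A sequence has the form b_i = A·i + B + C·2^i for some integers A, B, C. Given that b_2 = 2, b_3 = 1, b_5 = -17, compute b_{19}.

Write the equations: 2A + B + 4C = 2; 3A + B + 8C = 1; 5A + B + 32C = -17.
Subtracting the first from the second: A + 4C = -1.
Subtracting the second from the third: 2A + 24C = -18.
Solving: C = -1, A = 3, then B = 0.
Hence b_{19} = 3·19 + 0 + (-1)·524288 = -524231.

-524231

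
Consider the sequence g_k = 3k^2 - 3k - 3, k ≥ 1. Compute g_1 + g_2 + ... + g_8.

Over k = 1..8: Σk = 36, Σk² = 204.
Total = (3)·204 + (-3)·36 + (-3)·8 = 480.

480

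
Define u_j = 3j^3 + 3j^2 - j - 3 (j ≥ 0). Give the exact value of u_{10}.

3287

u_{10} = 3·10^3 + 3·10^2 - 1·10 - 3 = 3287.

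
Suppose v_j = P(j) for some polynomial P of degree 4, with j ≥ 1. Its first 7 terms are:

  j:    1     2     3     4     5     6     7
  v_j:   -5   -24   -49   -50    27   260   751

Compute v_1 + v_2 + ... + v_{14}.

74095

1st diffs: -19, -25, -1, 77, 233, 491.
2nd diffs: -6, 24, 78, 156, 258.
3rd diffs: 30, 54, 78, 102.
4th diffs: 24, 24, 24 (constant).
So v_j = j^4 - 5j^3 + 2j^2 - 5j + 2.
Continuing: …, 1626, 3035, 5152, 8175, …, v_{14} = 25020.
Summing j = 1..14 (14 terms) gives 74095.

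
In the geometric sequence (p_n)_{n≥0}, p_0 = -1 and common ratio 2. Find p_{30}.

p_n = (-1)·2^(n-0).
p_{30} = (-1)·2^30 = -1073741824.

-1073741824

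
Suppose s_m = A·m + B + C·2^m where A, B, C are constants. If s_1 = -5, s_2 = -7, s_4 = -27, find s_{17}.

Write the equations: A + B + 2C = -5; 2A + B + 4C = -7; 4A + B + 16C = -27.
Subtracting the first from the second: A + 2C = -2.
Subtracting the second from the third: 2A + 12C = -20.
Solving: C = -2, A = 2, then B = -3.
Hence s_{17} = 2·17 + (-3) + (-2)·131072 = -262113.

-262113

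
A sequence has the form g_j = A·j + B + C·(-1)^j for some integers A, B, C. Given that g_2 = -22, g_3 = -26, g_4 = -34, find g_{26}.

The three given values yield: 2A + B + C = -22; 3A + B - C = -26; 4A + B + C = -34.
Subtracting the first from the second: A - 2C = -4.
Subtracting the second from the third: A + 2C = -8.
Solving: C = -1, A = -6, then B = -9.
Therefore g_{26} = -156 + (-9) + (-1)·1 = -166.

-166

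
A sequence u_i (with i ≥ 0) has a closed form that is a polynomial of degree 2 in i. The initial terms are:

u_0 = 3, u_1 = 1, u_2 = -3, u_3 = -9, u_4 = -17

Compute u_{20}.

-417

1st diffs: -2, -4, -6, -8.
2nd diffs: -2, -2, -2 (constant).
Newton forward-difference form: u_i = 3 + (-2)·C(i,1) + (-2)·C(i,2).
At i = 20: i = 20, so u_{20} = 3 - 40 - 380 = -417.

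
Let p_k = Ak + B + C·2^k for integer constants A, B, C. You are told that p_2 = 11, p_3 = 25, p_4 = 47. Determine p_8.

551

Plug in k = 2, 3, 4: 2A + B + 4C = 11; 3A + B + 8C = 25; 4A + B + 16C = 47.
Subtracting the first from the second: A + 4C = 14.
Subtracting the second from the third: A + 8C = 22.
Solving: C = 2, A = 6, then B = -9.
Hence p_8 = 6·8 + (-9) + 2·256 = 551.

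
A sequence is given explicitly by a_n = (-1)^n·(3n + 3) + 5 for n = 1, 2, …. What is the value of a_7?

(-1)^7 = -1; 3n + 3 at n=7 is 24; so a_7 = -19.

-19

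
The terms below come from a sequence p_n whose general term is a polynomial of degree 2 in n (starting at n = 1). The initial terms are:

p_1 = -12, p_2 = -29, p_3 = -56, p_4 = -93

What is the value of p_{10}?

1st diffs: -17, -27, -37.
2nd diffs: -10, -10 (constant).
So p_n = -5n^2 - 2n - 5.
Evaluating at n = 10 gives p_{10} = -525.

-525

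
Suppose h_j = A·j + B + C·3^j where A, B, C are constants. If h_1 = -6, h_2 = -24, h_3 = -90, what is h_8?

At j = 1, 2, 3: A + B + 3C = -6; 2A + B + 9C = -24; 3A + B + 27C = -90.
Subtracting the first from the second: A + 6C = -18.
Subtracting the second from the third: A + 18C = -66.
Solving: C = -4, A = 6, then B = 0.
Therefore h_8 = 48 + 0 + (-4)·6561 = -26196.

-26196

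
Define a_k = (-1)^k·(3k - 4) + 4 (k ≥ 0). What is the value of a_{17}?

-43

(-1)^17 = -1; 3k - 4 at k=17 is 47; so a_{17} = -43.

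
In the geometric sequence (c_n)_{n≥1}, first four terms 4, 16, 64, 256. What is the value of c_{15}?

1073741824

Common ratio r = 4.
c_n = 4·4^(n-1).
c_{15} = 4·4^14 = 1073741824.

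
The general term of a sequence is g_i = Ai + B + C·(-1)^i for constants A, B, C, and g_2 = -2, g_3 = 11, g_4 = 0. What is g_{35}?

At i = 2, 3, 4: 2A + B + C = -2; 3A + B - C = 11; 4A + B + C = 0.
Subtracting the first from the second: A - 2C = 13.
Subtracting the second from the third: A + 2C = -11.
Solving: C = -6, A = 1, then B = 2.
So g_i = 1·i + 2 + (-6)·(-1)^i; at i=35 this is 43.

43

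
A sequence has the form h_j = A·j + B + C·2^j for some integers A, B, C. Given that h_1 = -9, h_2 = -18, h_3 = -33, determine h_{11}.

The three given values yield: A + B + 2C = -9; 2A + B + 4C = -18; 3A + B + 8C = -33.
Subtracting the first from the second: A + 2C = -9.
Subtracting the second from the third: A + 4C = -15.
Solving: C = -3, A = -3, then B = 0.
Hence h_{11} = -3·11 + 0 + (-3)·2048 = -6177.

-6177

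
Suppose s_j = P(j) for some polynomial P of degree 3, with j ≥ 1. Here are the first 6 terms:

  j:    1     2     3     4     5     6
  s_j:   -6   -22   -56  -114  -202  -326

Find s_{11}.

-1696

1st diffs: -16, -34, -58, -88, -124.
2nd diffs: -18, -24, -30, -36.
3rd diffs: -6, -6, -6 (constant).
So s_j = -j^3 - 3j^2 - 2.
Evaluating at j = 11 gives s_{11} = -1696.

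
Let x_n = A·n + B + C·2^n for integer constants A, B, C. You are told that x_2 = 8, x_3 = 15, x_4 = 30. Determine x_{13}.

16373

Write the equations: 2A + B + 4C = 8; 3A + B + 8C = 15; 4A + B + 16C = 30.
Subtracting the first from the second: A + 4C = 7.
Subtracting the second from the third: A + 8C = 15.
Solving: C = 2, A = -1, then B = 2.
So x_n = -1·n + 2 + 2·2^n; at n=13 this is 16373.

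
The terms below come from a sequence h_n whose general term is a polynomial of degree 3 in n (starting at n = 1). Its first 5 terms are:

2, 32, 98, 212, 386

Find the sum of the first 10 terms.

1st diffs: 30, 66, 114, 174.
2nd diffs: 36, 48, 60.
3rd diffs: 12, 12 (constant).
So h_n = 2n^3 + 6n^2 - 2n - 4.
Continuing: …, 632, 962, 1388, 1922, …, h_{10} = 2576.
Summing n = 1..10 (10 terms) gives 8210.

8210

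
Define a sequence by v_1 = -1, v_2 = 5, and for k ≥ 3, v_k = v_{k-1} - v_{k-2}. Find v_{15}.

6

v_3 = 6  v_4 = 1  v_5 = -5  …  v_{12} = -6  v_{13} = -1  v_{14} = 5  v_{15} = 6.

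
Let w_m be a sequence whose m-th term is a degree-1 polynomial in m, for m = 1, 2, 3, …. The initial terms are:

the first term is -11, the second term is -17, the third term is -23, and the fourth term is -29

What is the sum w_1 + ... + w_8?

-256

1st diffs: -6, -6, -6 (constant).
So w_m = -6m - 5.
Continuing: -35, -41, -47, -53.
Summing m = 1..8 (8 terms) gives -256.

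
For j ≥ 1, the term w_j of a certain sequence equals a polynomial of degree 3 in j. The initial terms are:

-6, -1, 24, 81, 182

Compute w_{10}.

1st diffs: 5, 25, 57, 101.
2nd diffs: 20, 32, 44.
3rd diffs: 12, 12 (constant).
Newton forward-difference form: w_j = -6 + 5·C(j-1,1) + 20·C(j-1,2) + 12·C(j-1,3).
At j = 10: j-1 = 9, so w_{10} = -6 + 45 + 720 + 1008 = 1767.

1767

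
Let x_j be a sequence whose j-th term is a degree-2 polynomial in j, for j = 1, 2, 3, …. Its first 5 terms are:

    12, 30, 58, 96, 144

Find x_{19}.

1st diffs: 18, 28, 38, 48.
2nd diffs: 10, 10, 10 (constant).
Newton forward-difference form: x_j = 12 + 18·C(j-1,1) + 10·C(j-1,2).
At j = 19: j-1 = 18, so x_{19} = 12 + 324 + 1530 = 1866.

1866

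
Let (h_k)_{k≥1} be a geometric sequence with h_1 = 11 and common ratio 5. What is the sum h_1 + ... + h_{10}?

h_k = 11·5^(k-1).
S = 11·(5^10 - 1)/(5 - 1) = 11·(9765625 - 1)/(4) = 26855466.

26855466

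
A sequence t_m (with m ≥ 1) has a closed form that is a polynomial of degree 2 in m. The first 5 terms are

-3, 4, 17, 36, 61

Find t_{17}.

1st diffs: 7, 13, 19, 25.
2nd diffs: 6, 6, 6 (constant).
Newton forward-difference form: t_m = -3 + 7·C(m-1,1) + 6·C(m-1,2).
At m = 17: m-1 = 16, so t_{17} = -3 + 112 + 720 = 829.

829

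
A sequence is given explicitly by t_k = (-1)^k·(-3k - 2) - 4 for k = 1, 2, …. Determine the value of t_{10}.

(-1)^10 = 1; -3k - 2 at k=10 is -32; so t_{10} = -36.

-36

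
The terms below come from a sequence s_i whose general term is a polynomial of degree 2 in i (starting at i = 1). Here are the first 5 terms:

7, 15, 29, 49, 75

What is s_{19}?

1st diffs: 8, 14, 20, 26.
2nd diffs: 6, 6, 6 (constant).
Newton forward-difference form: s_i = 7 + 8·C(i-1,1) + 6·C(i-1,2).
At i = 19: i-1 = 18, so s_{19} = 7 + 144 + 918 = 1069.

1069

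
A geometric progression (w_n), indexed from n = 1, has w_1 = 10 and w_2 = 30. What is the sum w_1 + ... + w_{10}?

Common ratio r = 3.
w_n = 10·3^(n-1).
S = 10·(3^10 - 1)/(3 - 1) = 10·(59049 - 1)/(2) = 295240.

295240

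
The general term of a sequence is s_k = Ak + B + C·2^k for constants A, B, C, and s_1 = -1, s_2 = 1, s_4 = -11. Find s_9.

-973

At k = 1, 2, 4: A + B + 2C = -1; 2A + B + 4C = 1; 4A + B + 16C = -11.
Subtracting the first from the second: A + 2C = 2.
Subtracting the second from the third: 2A + 12C = -12.
Solving: C = -2, A = 6, then B = -3.
So s_k = 6·k + (-3) + (-2)·2^k; at k=9 this is -973.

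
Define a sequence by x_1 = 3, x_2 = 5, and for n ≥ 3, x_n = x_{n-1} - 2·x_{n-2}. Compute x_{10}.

-67

Step forward from the initial values:
x_3 = -1;  x_4 = -11;  x_5 = -9;  x_6 = 13;  x_7 = 31;  x_8 = 5;  x_9 = -57;  x_{10} = -67.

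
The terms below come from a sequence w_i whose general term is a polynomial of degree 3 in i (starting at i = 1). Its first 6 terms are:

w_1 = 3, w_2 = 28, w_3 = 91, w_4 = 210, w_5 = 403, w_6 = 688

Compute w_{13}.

1st diffs: 25, 63, 119, 193, 285.
2nd diffs: 38, 56, 74, 92.
3rd diffs: 18, 18, 18 (constant).
Newton forward-difference form: w_i = 3 + 25·C(i-1,1) + 38·C(i-1,2) + 18·C(i-1,3).
At i = 13: i-1 = 12, so w_{13} = 3 + 300 + 2508 + 3960 = 6771.

6771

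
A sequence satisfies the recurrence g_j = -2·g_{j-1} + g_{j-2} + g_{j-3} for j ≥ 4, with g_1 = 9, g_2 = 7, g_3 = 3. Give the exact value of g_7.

-66

Compute successive terms:
g_4 = 10; g_5 = -10; g_6 = 33; g_7 = -66.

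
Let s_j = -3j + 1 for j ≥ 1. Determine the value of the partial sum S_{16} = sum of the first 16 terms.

-392

Over j = 1..16: Σj = 136.
Total = (-3)·136 + (1)·16 = -392.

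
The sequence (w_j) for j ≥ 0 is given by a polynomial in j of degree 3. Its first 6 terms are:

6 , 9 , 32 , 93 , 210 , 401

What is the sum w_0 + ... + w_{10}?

1st diffs: 3, 23, 61, 117, 191.
2nd diffs: 20, 38, 56, 74.
3rd diffs: 18, 18, 18 (constant).
So w_j = 3j^3 + j^2 - j + 6.
Continuing: …, 684, 1077, 1598, 2265, …, w_{10} = 3096.
Summing j = 0..10 (11 terms) gives 9471.

9471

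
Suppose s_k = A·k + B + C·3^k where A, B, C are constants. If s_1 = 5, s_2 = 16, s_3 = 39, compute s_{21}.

The three given values yield: A + B + 3C = 5; 2A + B + 9C = 16; 3A + B + 27C = 39.
Subtracting the first from the second: A + 6C = 11.
Subtracting the second from the third: A + 18C = 23.
Solving: C = 1, A = 5, then B = -3.
So s_k = 5·k + (-3) + 1·3^k; at k=21 this is 10460353305.

10460353305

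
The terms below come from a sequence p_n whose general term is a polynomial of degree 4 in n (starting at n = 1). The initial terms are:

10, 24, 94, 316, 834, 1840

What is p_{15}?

1st diffs: 14, 70, 222, 518, 1006.
2nd diffs: 56, 152, 296, 488.
3rd diffs: 96, 144, 192.
4th diffs: 48, 48 (constant).
Newton forward-difference form: p_n = 10 + 14·C(n-1,1) + 56·C(n-1,2) + 96·C(n-1,3) + 48·C(n-1,4).
At n = 15: n-1 = 14, so p_{15} = 10 + 196 + 5096 + 34944 + 48048 = 88294.

88294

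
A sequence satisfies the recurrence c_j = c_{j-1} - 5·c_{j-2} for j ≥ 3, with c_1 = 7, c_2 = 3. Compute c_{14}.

58803

Step forward from the initial values:
c_3 = -32  c_4 = -47  c_5 = 113  …  c_{11} = 13273  c_{12} = -31292  c_{13} = -97657  c_{14} = 58803.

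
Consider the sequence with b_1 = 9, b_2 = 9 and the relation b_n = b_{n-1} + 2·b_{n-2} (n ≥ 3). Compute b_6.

Applying the relation repeatedly:
b_3 = 27, b_4 = 45, b_5 = 99, b_6 = 189.
(Characteristic roots are 2 and -1.)

189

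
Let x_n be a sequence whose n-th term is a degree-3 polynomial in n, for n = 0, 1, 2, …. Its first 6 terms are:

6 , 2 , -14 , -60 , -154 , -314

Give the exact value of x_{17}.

1st diffs: -4, -16, -46, -94, -160.
2nd diffs: -12, -30, -48, -66.
3rd diffs: -18, -18, -18 (constant).
Newton forward-difference form: x_n = 6 + (-4)·C(n,1) + (-12)·C(n,2) + (-18)·C(n,3).
At n = 17: n = 17, so x_{17} = 6 - 68 - 1632 - 12240 = -13934.

-13934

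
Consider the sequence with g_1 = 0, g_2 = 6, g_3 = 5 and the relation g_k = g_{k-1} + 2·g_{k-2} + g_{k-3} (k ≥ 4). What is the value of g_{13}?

Applying the relation repeatedly:
g_4 = 17;  g_5 = 33;  g_6 = 72;  g_7 = 155;  g_8 = 332;  g_9 = 714;  g_{10} = 1533;  g_{11} = 3293;  g_{12} = 7073;  g_{13} = 15192.

15192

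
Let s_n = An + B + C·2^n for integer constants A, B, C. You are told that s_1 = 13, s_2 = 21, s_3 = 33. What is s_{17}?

At n = 1, 2, 3: A + B + 2C = 13; 2A + B + 4C = 21; 3A + B + 8C = 33.
Subtracting the first from the second: A + 2C = 8.
Subtracting the second from the third: A + 4C = 12.
Solving: C = 2, A = 4, then B = 5.
Hence s_{17} = 4·17 + 5 + 2·131072 = 262217.

262217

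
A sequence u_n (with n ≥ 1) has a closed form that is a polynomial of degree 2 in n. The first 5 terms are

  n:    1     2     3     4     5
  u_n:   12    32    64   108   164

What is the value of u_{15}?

1384

1st diffs: 20, 32, 44, 56.
2nd diffs: 12, 12, 12 (constant).
Newton forward-difference form: u_n = 12 + 20·C(n-1,1) + 12·C(n-1,2).
At n = 15: n-1 = 14, so u_{15} = 12 + 280 + 1092 = 1384.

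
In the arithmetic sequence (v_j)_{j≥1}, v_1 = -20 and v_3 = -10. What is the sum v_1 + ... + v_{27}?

Common difference d = (-10 - (-20)) / (3 - 1) = 5.
v_j = -20 + (j - 1)·5.
v_{27} = 110; S = 27·(-20 + 110)/2 = 1215.

1215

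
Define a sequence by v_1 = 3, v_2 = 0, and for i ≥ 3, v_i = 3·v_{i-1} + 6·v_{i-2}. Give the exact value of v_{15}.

Step forward from the initial values:
v_3 = 18, v_4 = 54, v_5 = 270, …, v_{12} = 8000046, v_{13} = 34978878, v_{14} = 152936910, v_{15} = 668683998.

668683998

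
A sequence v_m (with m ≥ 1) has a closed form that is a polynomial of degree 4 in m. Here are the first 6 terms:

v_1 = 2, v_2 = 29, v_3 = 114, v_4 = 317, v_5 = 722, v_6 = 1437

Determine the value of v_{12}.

21309

1st diffs: 27, 85, 203, 405, 715.
2nd diffs: 58, 118, 202, 310.
3rd diffs: 60, 84, 108.
4th diffs: 24, 24 (constant).
So v_m = m^4 + 4m^2 - 3.
Evaluating at m = 12 gives v_{12} = 21309.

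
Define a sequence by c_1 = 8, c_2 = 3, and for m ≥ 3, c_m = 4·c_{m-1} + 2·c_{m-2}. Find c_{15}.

1605138688

Compute successive terms:
c_3 = 28, c_4 = 118, c_5 = 528, …, c_{12} = 18221408, c_{13} = 81075968, c_{14} = 360746688, c_{15} = 1605138688.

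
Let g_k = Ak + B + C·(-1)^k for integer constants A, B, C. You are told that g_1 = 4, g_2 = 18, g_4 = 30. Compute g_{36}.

222

The three given values yield: A + B - C = 4; 2A + B + C = 18; 4A + B + C = 30.
Subtracting the first from the second: A + 2C = 14.
Subtracting the second from the third: 2A = 12.
Solving: C = 4, A = 6, then B = 2.
Therefore g_{36} = 216 + 2 + 4·1 = 222.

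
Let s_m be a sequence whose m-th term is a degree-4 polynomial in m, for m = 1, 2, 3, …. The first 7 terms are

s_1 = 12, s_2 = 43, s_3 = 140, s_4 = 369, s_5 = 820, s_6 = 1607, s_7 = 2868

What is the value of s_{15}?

54500

1st diffs: 31, 97, 229, 451, 787, 1261.
2nd diffs: 66, 132, 222, 336, 474.
3rd diffs: 66, 90, 114, 138.
4th diffs: 24, 24, 24 (constant).
Newton forward-difference form: s_m = 12 + 31·C(m-1,1) + 66·C(m-1,2) + 66·C(m-1,3) + 24·C(m-1,4).
At m = 15: m-1 = 14, so s_{15} = 12 + 434 + 6006 + 24024 + 24024 = 54500.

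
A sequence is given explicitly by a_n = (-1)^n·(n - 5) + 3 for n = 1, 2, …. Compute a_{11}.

(-1)^11 = -1; n - 5 at n=11 is 6; so a_{11} = -3.

-3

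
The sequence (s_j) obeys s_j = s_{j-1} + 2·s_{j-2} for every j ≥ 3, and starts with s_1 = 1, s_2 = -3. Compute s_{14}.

-5463

Applying the relation repeatedly:
s_3 = -1  s_4 = -7  s_5 = -9  …  s_{11} = -681  s_{12} = -1367  s_{13} = -2729  s_{14} = -5463.
(Characteristic roots are 2 and -1.)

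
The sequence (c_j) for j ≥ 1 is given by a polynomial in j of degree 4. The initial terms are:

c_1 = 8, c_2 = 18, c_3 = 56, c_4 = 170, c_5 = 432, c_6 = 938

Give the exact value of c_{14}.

1st diffs: 10, 38, 114, 262, 506.
2nd diffs: 28, 76, 148, 244.
3rd diffs: 48, 72, 96.
4th diffs: 24, 24 (constant).
Newton forward-difference form: c_j = 8 + 10·C(j-1,1) + 28·C(j-1,2) + 48·C(j-1,3) + 24·C(j-1,4).
At j = 14: j-1 = 13, so c_{14} = 8 + 130 + 2184 + 13728 + 17160 = 33210.

33210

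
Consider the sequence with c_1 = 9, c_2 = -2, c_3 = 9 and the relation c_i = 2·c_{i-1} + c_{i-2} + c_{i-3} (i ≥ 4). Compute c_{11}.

Iterate the recurrence:
c_4 = 25  c_5 = 57  c_6 = 148  c_7 = 378  c_8 = 961  c_9 = 2448  c_{10} = 6235  c_{11} = 15879.

15879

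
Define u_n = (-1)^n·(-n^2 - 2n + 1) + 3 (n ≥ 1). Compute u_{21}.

485

(-1)^21 = -1; -n^2 - 2n + 1 at n=21 is -482; so u_{21} = 485.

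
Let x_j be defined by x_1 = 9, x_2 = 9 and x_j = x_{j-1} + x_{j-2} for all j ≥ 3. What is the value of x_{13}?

2097

Compute successive terms:
x_3 = 18  x_4 = 27  x_5 = 45  …  x_{10} = 495  x_{11} = 801  x_{12} = 1296  x_{13} = 2097.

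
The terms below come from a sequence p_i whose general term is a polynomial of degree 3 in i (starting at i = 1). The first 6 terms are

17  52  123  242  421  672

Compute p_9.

1st diffs: 35, 71, 119, 179, 251.
2nd diffs: 36, 48, 60, 72.
3rd diffs: 12, 12, 12 (constant).
Newton forward-difference form: p_i = 17 + 35·C(i-1,1) + 36·C(i-1,2) + 12·C(i-1,3).
At i = 9: i-1 = 8, so p_9 = 17 + 280 + 1008 + 672 = 1977.

1977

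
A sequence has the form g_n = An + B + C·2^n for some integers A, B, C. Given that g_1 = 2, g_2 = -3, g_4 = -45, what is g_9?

The three given values yield: A + B + 2C = 2; 2A + B + 4C = -3; 4A + B + 16C = -45.
Subtracting the first from the second: A + 2C = -5.
Subtracting the second from the third: 2A + 12C = -42.
Solving: C = -4, A = 3, then B = 7.
Hence g_9 = 3·9 + 7 + (-4)·512 = -2014.

-2014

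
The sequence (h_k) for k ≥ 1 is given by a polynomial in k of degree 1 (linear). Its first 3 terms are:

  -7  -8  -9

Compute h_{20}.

-26

1st diffs: -1, -1 (constant).
So h_k = -k - 6.
Evaluating at k = 20 gives h_{20} = -26.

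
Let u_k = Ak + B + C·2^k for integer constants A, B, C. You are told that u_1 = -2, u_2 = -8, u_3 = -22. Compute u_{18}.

-1048536

The three given values yield: A + B + 2C = -2; 2A + B + 4C = -8; 3A + B + 8C = -22.
Subtracting the first from the second: A + 2C = -6.
Subtracting the second from the third: A + 4C = -14.
Solving: C = -4, A = 2, then B = 4.
Therefore u_{18} = 36 + 4 + (-4)·262144 = -1048536.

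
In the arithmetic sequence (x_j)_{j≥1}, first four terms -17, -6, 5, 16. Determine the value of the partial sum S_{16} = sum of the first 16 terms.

1048

Common difference d = 11.
x_j = -17 + (j - 1)·11.
x_{16} = 148; S = 16·(-17 + 148)/2 = 1048.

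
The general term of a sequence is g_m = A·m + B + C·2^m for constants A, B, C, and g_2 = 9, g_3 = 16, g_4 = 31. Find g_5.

The three given values yield: 2A + B + 4C = 9; 3A + B + 8C = 16; 4A + B + 16C = 31.
Subtracting the first from the second: A + 4C = 7.
Subtracting the second from the third: A + 8C = 15.
Solving: C = 2, A = -1, then B = 3.
Hence g_5 = -1·5 + 3 + 2·32 = 62.

62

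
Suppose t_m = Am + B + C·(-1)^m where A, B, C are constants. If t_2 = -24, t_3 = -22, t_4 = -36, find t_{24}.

-156

Write the equations: 2A + B + C = -24; 3A + B - C = -22; 4A + B + C = -36.
Subtracting the first from the second: A - 2C = 2.
Subtracting the second from the third: A + 2C = -14.
Solving: C = -4, A = -6, then B = -8.
So t_m = -6·m + (-8) + (-4)·(-1)^m; at m=24 this is -156.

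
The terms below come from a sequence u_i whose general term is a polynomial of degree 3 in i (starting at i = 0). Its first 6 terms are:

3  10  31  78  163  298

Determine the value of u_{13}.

4618

1st diffs: 7, 21, 47, 85, 135.
2nd diffs: 14, 26, 38, 50.
3rd diffs: 12, 12, 12 (constant).
Newton forward-difference form: u_i = 3 + 7·C(i,1) + 14·C(i,2) + 12·C(i,3).
At i = 13: i = 13, so u_{13} = 3 + 91 + 1092 + 3432 = 4618.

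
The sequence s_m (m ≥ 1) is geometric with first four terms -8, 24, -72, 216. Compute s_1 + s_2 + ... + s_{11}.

-354296

Common ratio r = -3.
s_m = (-8)·(-3)^(m-1).
S = (-8)·((-3)^11 - 1)/(-3 - 1) = (-8)·(-177147 - 1)/(-4) = -354296.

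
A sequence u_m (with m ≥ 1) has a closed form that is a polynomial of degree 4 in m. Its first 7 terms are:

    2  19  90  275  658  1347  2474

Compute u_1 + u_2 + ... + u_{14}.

1st diffs: 17, 71, 185, 383, 689, 1127.
2nd diffs: 54, 114, 198, 306, 438.
3rd diffs: 60, 84, 108, 132.
4th diffs: 24, 24, 24 (constant).
Newton forward-difference form: u_m = 2 + 17·C(m-1,1) + 54·C(m-1,2) + 60·C(m-1,3) + 24·C(m-1,4).
Continuing: …, 4195, 6690, 10163, 14842, …, u_{14} = 38755.
Summing m = 1..14 (14 terms) gives 129339.

129339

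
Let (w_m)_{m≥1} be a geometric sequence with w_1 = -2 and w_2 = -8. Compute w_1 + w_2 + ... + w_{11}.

Common ratio r = 4.
w_m = (-2)·4^(m-1).
S = (-2)·(4^11 - 1)/(4 - 1) = (-2)·(4194304 - 1)/(3) = -2796202.

-2796202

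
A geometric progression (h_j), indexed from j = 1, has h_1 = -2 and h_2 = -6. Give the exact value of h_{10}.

-39366

Common ratio r = 3.
h_j = (-2)·3^(j-1).
h_{10} = (-2)·3^9 = -39366.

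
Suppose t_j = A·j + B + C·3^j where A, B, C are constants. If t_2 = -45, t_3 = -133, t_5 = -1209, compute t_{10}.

Write the equations: 2A + B + 9C = -45; 3A + B + 27C = -133; 5A + B + 243C = -1209.
Subtracting the first from the second: A + 18C = -88.
Subtracting the second from the third: 2A + 216C = -1076.
Solving: C = -5, A = 2, then B = -4.
Hence t_{10} = 2·10 + (-4) + (-5)·59049 = -295229.

-295229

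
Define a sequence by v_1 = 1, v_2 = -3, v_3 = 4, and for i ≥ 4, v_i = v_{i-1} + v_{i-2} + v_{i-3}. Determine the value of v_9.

49

v_4 = 2  v_5 = 3  v_6 = 9  v_7 = 14  v_8 = 26  v_9 = 49.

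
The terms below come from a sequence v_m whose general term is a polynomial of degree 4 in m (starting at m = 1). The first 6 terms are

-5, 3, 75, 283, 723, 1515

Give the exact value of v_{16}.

1st diffs: 8, 72, 208, 440, 792.
2nd diffs: 64, 136, 232, 352.
3rd diffs: 72, 96, 120.
4th diffs: 24, 24 (constant).
Newton forward-difference form: v_m = -5 + 8·C(m-1,1) + 64·C(m-1,2) + 72·C(m-1,3) + 24·C(m-1,4).
At m = 16: m-1 = 15, so v_{16} = -5 + 120 + 6720 + 32760 + 32760 = 72355.

72355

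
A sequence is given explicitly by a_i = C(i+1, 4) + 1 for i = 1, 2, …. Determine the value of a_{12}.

716

C(13, 4) = 715, so a_{12} = 716.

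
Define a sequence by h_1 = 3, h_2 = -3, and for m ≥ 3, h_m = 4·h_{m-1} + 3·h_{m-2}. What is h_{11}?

-940611

h_3 = -3;  h_4 = -21;  h_5 = -93;  h_6 = -435;  h_7 = -2019;  h_8 = -9381;  h_9 = -43581;  h_{10} = -202467;  h_{11} = -940611.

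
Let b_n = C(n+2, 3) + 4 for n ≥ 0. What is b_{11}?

C(13, 3) = 286, so b_{11} = 290.

290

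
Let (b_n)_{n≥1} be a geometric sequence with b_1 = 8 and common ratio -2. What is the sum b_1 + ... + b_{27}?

357913944

b_n = 8·(-2)^(n-1).
S = 8·((-2)^27 - 1)/(-2 - 1) = 8·(-134217728 - 1)/(-3) = 357913944.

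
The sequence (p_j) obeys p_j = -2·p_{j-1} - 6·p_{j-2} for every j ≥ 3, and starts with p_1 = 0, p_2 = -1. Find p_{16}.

306560

Step forward from the initial values:
p_3 = 2; p_4 = 2; p_5 = -16; …; p_{13} = 19712; p_{14} = -35008; p_{15} = -48256; p_{16} = 306560.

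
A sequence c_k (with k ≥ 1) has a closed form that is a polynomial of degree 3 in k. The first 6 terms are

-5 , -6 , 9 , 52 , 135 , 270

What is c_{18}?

1st diffs: -1, 15, 43, 83, 135.
2nd diffs: 16, 28, 40, 52.
3rd diffs: 12, 12, 12 (constant).
Newton forward-difference form: c_k = -5 + (-1)·C(k-1,1) + 16·C(k-1,2) + 12·C(k-1,3).
At k = 18: k-1 = 17, so c_{18} = -5 - 17 + 2176 + 8160 = 10314.

10314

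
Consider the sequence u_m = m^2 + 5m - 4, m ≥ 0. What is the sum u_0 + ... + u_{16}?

2108

Over m = 0..16: Σm = 136, Σm² = 1496.
Total = (1)·1496 + (5)·136 + (-4)·17 = 2108.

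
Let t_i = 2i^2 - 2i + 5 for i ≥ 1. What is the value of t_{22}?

t_{22} = 2·22^2 - 2·22 + 5 = 929.

929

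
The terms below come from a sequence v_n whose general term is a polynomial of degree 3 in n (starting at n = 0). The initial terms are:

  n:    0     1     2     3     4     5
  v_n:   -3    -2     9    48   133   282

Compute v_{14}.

1st diffs: 1, 11, 39, 85, 149.
2nd diffs: 10, 28, 46, 64.
3rd diffs: 18, 18, 18 (constant).
Newton forward-difference form: v_n = -3 + 1·C(n,1) + 10·C(n,2) + 18·C(n,3).
At n = 14: n = 14, so v_{14} = -3 + 14 + 910 + 6552 = 7473.

7473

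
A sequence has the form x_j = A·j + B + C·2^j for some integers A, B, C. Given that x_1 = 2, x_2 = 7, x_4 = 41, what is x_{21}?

Plug in j = 1, 2, 4: A + B + 2C = 2; 2A + B + 4C = 7; 4A + B + 16C = 41.
Subtracting the first from the second: A + 2C = 5.
Subtracting the second from the third: 2A + 12C = 34.
Solving: C = 3, A = -1, then B = -3.
Therefore x_{21} = -21 + (-3) + 3·2097152 = 6291432.

6291432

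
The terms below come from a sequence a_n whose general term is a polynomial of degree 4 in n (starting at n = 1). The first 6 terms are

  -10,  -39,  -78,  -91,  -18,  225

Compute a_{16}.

1st diffs: -29, -39, -13, 73, 243.
2nd diffs: -10, 26, 86, 170.
3rd diffs: 36, 60, 84.
4th diffs: 24, 24 (constant).
So a_n = n^4 - 4n^3 - 6n^2 + 2n - 3.
Evaluating at n = 16 gives a_{16} = 47645.

47645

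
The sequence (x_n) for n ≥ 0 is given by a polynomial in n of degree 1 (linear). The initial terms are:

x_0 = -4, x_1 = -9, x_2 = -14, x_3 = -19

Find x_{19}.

-99

1st diffs: -5, -5, -5 (constant).
So x_n = -5n - 4.
Evaluating at n = 19 gives x_{19} = -99.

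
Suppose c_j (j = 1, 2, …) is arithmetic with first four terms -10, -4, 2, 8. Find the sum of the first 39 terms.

4056

Common difference d = 6.
c_j = -10 + (j - 1)·6.
c_{39} = 218; S = 39·(-10 + 218)/2 = 4056.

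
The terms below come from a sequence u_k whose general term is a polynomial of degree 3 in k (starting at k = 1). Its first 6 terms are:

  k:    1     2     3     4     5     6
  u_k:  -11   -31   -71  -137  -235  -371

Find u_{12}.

-2321

1st diffs: -20, -40, -66, -98, -136.
2nd diffs: -20, -26, -32, -38.
3rd diffs: -6, -6, -6 (constant).
So u_k = -k^3 - 4k^2 - k - 5.
Evaluating at k = 12 gives u_{12} = -2321.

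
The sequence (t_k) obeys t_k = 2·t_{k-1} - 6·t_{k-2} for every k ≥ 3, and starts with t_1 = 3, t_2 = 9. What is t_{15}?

-1064448

Step forward from the initial values:
t_3 = 0; t_4 = -54; t_5 = -108; …; t_{12} = 61344; t_{13} = 164160; t_{14} = -39744; t_{15} = -1064448.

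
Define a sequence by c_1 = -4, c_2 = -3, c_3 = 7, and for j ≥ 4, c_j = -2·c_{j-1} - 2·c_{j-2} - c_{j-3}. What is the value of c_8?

-3

Compute successive terms:
c_4 = -4; c_5 = -3; c_6 = 7; c_7 = -4; c_8 = -3.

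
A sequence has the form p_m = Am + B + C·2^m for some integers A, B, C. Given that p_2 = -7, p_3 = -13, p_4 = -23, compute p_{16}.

The three given values yield: 2A + B + 4C = -7; 3A + B + 8C = -13; 4A + B + 16C = -23.
Subtracting the first from the second: A + 4C = -6.
Subtracting the second from the third: A + 8C = -10.
Solving: C = -1, A = -2, then B = 1.
Hence p_{16} = -2·16 + 1 + (-1)·65536 = -65567.

-65567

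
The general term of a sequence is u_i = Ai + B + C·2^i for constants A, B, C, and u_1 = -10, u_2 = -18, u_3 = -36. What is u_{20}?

-5242842

Write the equations: A + B + 2C = -10; 2A + B + 4C = -18; 3A + B + 8C = -36.
Subtracting the first from the second: A + 2C = -8.
Subtracting the second from the third: A + 4C = -18.
Solving: C = -5, A = 2, then B = -2.
Hence u_{20} = 2·20 + (-2) + (-5)·1048576 = -5242842.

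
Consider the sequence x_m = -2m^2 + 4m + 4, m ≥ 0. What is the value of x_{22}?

x_{22} = -2·22^2 + 4·22 + 4 = -876.

-876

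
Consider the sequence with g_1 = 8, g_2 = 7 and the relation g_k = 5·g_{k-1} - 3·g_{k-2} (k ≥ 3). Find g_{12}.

3691699

g_3 = 11;  g_4 = 34;  g_5 = 137;  g_6 = 583;  g_7 = 2504;  g_8 = 10771;  g_9 = 46343;  g_{10} = 199402;  g_{11} = 857981;  g_{12} = 3691699.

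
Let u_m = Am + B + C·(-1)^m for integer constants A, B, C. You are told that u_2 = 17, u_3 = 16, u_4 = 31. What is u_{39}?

268

Plug in m = 2, 3, 4: 2A + B + C = 17; 3A + B - C = 16; 4A + B + C = 31.
Subtracting the first from the second: A - 2C = -1.
Subtracting the second from the third: A + 2C = 15.
Solving: C = 4, A = 7, then B = -1.
Hence u_{39} = 7·39 + (-1) + 4·(-1) = 268.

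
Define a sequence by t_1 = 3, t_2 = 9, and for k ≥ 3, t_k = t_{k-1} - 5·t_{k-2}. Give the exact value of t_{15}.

230154

Applying the relation repeatedly:
t_3 = -6;  t_4 = -51;  t_5 = -21;  …;  t_{12} = 6114;  t_{13} = -65181;  t_{14} = -95751;  t_{15} = 230154.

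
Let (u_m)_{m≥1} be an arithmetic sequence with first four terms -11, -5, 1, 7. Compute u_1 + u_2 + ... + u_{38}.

3800

Common difference d = 6.
u_m = -11 + (m - 1)·6.
u_{38} = 211; S = 38·(-11 + 211)/2 = 3800.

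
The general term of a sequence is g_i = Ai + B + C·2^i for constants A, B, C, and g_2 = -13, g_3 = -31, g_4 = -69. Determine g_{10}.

The three given values yield: 2A + B + 4C = -13; 3A + B + 8C = -31; 4A + B + 16C = -69.
Subtracting the first from the second: A + 4C = -18.
Subtracting the second from the third: A + 8C = -38.
Solving: C = -5, A = 2, then B = 3.
Therefore g_{10} = 20 + 3 + (-5)·1024 = -5097.

-5097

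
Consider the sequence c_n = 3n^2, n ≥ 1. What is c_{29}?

c_{29} = 3·29^2 = 2523.

2523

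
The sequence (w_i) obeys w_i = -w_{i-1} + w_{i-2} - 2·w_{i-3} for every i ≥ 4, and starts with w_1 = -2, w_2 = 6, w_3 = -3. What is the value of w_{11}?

-1612

w_4 = 13, w_5 = -28, w_6 = 47, w_7 = -101, w_8 = 204, w_9 = -399, w_{10} = 805, w_{11} = -1612.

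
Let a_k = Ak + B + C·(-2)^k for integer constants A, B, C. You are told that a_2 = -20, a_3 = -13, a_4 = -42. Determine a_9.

Plug in k = 2, 3, 4: 2A + B + 4C = -20; 3A + B - 8C = -13; 4A + B + 16C = -42.
Subtracting the first from the second: A - 12C = 7.
Subtracting the second from the third: A + 24C = -29.
Solving: C = -1, A = -5, then B = -6.
Hence a_9 = -5·9 + (-6) + (-1)·(-512) = 461.

461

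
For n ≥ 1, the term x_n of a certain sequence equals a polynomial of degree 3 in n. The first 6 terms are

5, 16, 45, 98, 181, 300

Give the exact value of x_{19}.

1st diffs: 11, 29, 53, 83, 119.
2nd diffs: 18, 24, 30, 36.
3rd diffs: 6, 6, 6 (constant).
Newton forward-difference form: x_n = 5 + 11·C(n-1,1) + 18·C(n-1,2) + 6·C(n-1,3).
At n = 19: n-1 = 18, so x_{19} = 5 + 198 + 2754 + 4896 = 7853.

7853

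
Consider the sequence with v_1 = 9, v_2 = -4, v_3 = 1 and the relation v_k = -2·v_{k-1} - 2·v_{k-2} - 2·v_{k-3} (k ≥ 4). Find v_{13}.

656

v_4 = -12  v_5 = 30  v_6 = -38  v_7 = 40  v_8 = -64  v_9 = 124  v_{10} = -200  v_{11} = 280  v_{12} = -408  v_{13} = 656.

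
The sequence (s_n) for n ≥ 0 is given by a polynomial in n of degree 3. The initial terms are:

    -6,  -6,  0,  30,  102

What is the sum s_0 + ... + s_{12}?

1st diffs: 0, 6, 30, 72.
2nd diffs: 6, 24, 42.
3rd diffs: 18, 18 (constant).
Newton forward-difference form: s_n = -6 + 6·C(n,2) + 18·C(n,3).
Continuing: …, 234, 444, 750, 1170, …, s_{12} = 4350.
Summing n = 0..12 (13 terms) gives 14508.

14508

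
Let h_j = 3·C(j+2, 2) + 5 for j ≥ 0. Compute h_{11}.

C(13, 2) = 78, so h_{11} = 239.

239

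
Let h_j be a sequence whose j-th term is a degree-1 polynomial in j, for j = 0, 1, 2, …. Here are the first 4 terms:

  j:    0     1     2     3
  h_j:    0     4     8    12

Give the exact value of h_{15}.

60

1st diffs: 4, 4, 4 (constant).
So h_j = 4j.
Evaluating at j = 15 gives h_{15} = 60.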